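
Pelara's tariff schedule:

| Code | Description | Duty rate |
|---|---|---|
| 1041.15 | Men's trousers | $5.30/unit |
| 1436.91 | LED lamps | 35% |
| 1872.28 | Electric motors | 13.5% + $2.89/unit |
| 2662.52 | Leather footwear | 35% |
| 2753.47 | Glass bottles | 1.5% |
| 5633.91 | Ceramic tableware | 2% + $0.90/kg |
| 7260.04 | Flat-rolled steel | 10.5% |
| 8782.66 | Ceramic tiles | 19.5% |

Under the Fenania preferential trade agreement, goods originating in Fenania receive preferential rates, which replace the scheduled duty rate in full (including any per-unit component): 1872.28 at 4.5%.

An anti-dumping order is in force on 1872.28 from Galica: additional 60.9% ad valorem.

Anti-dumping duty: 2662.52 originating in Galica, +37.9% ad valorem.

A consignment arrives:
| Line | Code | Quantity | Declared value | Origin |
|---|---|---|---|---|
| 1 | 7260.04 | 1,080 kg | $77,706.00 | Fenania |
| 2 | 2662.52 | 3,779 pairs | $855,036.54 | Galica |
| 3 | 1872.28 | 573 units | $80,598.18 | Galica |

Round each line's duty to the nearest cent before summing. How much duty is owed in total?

$693,101.79

Line 1 (7260.04, Fenania, 1,080 kg, $77,706.00):
Base rate for 7260.04 is 10.5%.
Origin Fenania is the FTA partner but 7260.04 is not on the preference list; base rate stands.
Duty = $77,706.00 × 10.5% = $8,159.13.
Line 2 (2662.52, Galica, 3,779 pairs, $855,036.54):
Base rate for 2662.52 is 35%.
Additional duty on 2662.52 from Galica: +37.9%. Applied ad valorem rate: 35% + 37.9% = 72.9%.
Duty = $855,036.54 × 72.9% = $623,321.64.
Line 3 (1872.28, Galica, 573 units, $80,598.18):
Base rate for 1872.28 is 13.5% + $2.89/unit.
1872.28 has an FTA preferential rate, but origin Galica is not Fenania; base rate stands.
Additional duty on 1872.28 from Galica: +60.9%. Applied ad valorem rate: 13.5% + 60.9% = 74.4%.
Duty = $80,598.18 × 74.4% + 573 × $2.89 = $61,621.02.
Total = $8,159.13 + $623,321.64 + $61,621.02 = $693,101.79.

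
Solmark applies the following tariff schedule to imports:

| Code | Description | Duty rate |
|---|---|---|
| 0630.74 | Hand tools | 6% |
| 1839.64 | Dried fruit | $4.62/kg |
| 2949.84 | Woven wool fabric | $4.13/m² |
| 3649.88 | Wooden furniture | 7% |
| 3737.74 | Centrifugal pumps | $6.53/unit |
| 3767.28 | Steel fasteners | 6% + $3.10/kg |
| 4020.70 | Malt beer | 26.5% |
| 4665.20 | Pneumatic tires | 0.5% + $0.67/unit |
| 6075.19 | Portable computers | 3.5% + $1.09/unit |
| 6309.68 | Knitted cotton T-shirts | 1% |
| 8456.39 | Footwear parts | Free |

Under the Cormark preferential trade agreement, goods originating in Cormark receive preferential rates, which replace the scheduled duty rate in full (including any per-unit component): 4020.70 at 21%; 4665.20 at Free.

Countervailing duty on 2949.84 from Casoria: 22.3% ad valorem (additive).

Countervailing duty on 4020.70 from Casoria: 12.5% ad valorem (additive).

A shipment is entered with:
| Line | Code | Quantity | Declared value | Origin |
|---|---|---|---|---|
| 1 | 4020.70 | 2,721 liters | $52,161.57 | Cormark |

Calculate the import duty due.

$10,953.93

Line 1 (4020.70, Cormark, 2,721 liters, $52,161.57):
Base rate for 4020.70 is 26.5%.
Origin Cormark qualifies under the Solmark–Cormark agreement and 4020.70 is covered: preferential rate 21% applies instead.
The additional-duty order on 4020.70 targets Casoria, not Cormark; it does not apply.
Duty = $52,161.57 × 21% = $10,953.93.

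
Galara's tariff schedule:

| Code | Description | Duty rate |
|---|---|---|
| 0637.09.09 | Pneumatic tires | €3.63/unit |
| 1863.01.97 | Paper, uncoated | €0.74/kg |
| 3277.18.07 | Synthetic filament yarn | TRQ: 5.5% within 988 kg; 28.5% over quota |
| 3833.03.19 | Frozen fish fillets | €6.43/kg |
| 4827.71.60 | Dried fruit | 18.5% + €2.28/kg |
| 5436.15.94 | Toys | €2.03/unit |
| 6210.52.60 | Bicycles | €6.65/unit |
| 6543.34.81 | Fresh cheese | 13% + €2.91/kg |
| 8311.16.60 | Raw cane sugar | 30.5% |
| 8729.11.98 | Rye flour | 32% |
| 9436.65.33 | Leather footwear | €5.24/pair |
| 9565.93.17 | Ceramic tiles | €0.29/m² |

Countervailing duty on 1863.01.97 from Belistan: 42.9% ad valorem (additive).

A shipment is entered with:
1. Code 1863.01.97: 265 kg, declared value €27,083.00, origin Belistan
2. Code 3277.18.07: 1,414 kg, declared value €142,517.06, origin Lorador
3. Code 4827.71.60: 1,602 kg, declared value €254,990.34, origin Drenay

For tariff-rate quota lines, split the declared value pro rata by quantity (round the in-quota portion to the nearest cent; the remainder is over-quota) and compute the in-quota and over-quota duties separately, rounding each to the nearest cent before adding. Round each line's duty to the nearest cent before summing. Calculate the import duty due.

Line 1 (1863.01.97, Belistan, 265 kg, €27,083.00):
Base rate for 1863.01.97 is €0.74/kg.
Additional duty on 1863.01.97 from Belistan: +42.9% ad valorem. Applied ad valorem rate = 42.9%.
Duty = €27,083.00 × 42.9% + 265 × €0.74 = €11,814.71.
Line 2 (3277.18.07, Lorador, 1,414 kg, €142,517.06):
Code 3277.18.07 is under a tariff-rate quota (threshold 988 kg). In-quota: 988 kg at 5.5%; over-quota: 426 kg at 28.5%.
Pro-rata value split: in-quota = €142,517.06 × 988/1,414 = €99,580.52; over-quota = €142,517.06 − €99,580.52 = €42,936.54.
In-quota duty = €99,580.52 × 5.5% = €5,476.93. Over-quota duty = €42,936.54 × 28.5% = €12,236.91.
Line duty = €5,476.93 + €12,236.91 = €17,713.84.
Line 3 (4827.71.60, Drenay, 1,602 kg, €254,990.34):
Base rate for 4827.71.60 is 18.5% + €2.28/kg.
Duty = €254,990.34 × 18.5% + 1,602 × €2.28 = €50,825.77.
Total = €11,814.71 + €17,713.84 + €50,825.77 = €80,354.32.

€80,354.32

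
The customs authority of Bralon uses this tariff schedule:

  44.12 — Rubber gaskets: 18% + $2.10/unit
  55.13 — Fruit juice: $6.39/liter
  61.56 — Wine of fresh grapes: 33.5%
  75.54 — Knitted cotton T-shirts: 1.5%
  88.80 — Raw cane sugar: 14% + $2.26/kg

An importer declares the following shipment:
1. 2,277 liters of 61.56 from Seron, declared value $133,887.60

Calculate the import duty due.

$44,852.35

Line 1 (61.56, Seron, 2,277 liters, $133,887.60):
Base rate for 61.56 is 33.5%.
Duty = $133,887.60 × 33.5% = $44,852.35.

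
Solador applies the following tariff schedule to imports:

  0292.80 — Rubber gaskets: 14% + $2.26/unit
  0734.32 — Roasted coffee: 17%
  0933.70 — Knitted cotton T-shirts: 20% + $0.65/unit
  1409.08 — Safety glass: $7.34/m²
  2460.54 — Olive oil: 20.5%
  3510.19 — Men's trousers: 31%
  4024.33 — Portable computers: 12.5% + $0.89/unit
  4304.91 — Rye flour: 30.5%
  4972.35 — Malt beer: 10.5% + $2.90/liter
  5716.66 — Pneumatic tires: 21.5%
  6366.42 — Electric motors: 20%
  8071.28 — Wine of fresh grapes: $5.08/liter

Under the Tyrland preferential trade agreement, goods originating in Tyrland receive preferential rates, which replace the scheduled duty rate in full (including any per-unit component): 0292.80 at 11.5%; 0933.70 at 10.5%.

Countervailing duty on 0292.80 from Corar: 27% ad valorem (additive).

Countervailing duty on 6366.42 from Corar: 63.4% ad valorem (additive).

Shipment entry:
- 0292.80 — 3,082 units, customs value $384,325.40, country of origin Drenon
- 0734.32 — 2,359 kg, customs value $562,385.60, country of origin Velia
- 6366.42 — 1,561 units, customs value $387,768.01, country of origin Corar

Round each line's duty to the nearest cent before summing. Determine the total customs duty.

$479,774.95

Line 1 (0292.80, Drenon, 3,082 units, $384,325.40):
Base rate for 0292.80 is 14% + $2.26/unit.
0292.80 has an FTA preferential rate, but origin Drenon is not Tyrland; base rate stands.
The additional-duty order on 0292.80 targets Corar, not Drenon; it does not apply.
Duty = $384,325.40 × 14% + 3,082 × $2.26 = $60,770.88.
Line 2 (0734.32, Velia, 2,359 kg, $562,385.60):
Base rate for 0734.32 is 17%.
Duty = $562,385.60 × 17% = $95,605.55.
Line 3 (6366.42, Corar, 1,561 units, $387,768.01):
Base rate for 6366.42 is 20%.
Additional duty on 6366.42 from Corar: +63.4%. Applied ad valorem rate: 20% + 63.4% = 83.4%.
Duty = $387,768.01 × 83.4% = $323,398.52.
Total = $60,770.88 + $95,605.55 + $323,398.52 = $479,774.95.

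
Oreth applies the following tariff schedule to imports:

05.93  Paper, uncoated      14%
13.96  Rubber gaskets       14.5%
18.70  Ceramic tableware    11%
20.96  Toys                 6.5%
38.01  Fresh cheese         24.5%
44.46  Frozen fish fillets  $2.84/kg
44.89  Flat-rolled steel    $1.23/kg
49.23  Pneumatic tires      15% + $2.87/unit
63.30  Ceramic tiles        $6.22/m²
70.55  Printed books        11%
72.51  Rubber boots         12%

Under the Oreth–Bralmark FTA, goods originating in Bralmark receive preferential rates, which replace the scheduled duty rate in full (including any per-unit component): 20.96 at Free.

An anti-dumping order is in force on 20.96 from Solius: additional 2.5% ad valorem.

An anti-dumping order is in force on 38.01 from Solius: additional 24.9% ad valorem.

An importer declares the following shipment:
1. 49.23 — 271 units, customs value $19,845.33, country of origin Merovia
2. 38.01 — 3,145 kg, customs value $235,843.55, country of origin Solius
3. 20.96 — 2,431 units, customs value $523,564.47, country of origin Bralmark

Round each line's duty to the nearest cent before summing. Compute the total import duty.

$120,261.28

Line 1 (49.23, Merovia, 271 units, $19,845.33):
Base rate for 49.23 is 15% + $2.87/unit.
Duty = $19,845.33 × 15% + 271 × $2.87 = $3,754.57.
Line 2 (38.01, Solius, 3,145 kg, $235,843.55):
Base rate for 38.01 is 24.5%.
Additional duty on 38.01 from Solius: +24.9%. Applied ad valorem rate: 24.5% + 24.9% = 49.4%.
Duty = $235,843.55 × 49.4% = $116,506.71.
Line 3 (20.96, Bralmark, 2,431 units, $523,564.47):
Base rate for 20.96 is 6.5%.
Origin Bralmark qualifies under the Oreth–Bralmark agreement and 20.96 is covered: preferential rate Free applies instead.
The additional-duty order on 20.96 targets Solius, not Bralmark; it does not apply.
Duty = $523,564.47 × 0% = $0.00.
Total = $3,754.57 + $116,506.71 + $0.00 = $120,261.28.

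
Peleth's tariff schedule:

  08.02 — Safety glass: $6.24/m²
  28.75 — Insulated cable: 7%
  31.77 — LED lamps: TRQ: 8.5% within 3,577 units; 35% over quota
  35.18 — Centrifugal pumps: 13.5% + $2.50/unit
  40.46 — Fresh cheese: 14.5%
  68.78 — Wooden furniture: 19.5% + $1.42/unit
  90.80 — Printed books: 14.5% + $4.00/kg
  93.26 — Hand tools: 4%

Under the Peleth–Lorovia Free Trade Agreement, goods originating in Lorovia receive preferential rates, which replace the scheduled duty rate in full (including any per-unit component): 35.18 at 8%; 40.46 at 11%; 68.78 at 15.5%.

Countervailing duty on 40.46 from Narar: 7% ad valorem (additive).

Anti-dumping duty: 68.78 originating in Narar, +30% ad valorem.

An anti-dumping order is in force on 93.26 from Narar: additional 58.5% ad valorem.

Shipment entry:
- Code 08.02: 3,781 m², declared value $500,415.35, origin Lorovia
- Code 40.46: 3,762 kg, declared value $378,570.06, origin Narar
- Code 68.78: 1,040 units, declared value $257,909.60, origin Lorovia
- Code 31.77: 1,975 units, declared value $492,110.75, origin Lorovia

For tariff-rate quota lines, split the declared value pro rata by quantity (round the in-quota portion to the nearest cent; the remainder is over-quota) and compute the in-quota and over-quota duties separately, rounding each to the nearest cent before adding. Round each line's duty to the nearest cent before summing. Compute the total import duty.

Line 1 (08.02, Lorovia, 3,781 m², $500,415.35):
Base rate for 08.02 is $6.24/m².
Origin Lorovia is the FTA partner but 08.02 is not on the preference list; base rate stands.
Duty = 3,781 × $6.24 = $23,593.44.
Line 2 (40.46, Narar, 3,762 kg, $378,570.06):
Base rate for 40.46 is 14.5%.
40.46 has an FTA preferential rate, but origin Narar is not Lorovia; base rate stands.
Additional duty on 40.46 from Narar: +7%. Applied ad valorem rate: 14.5% + 7% = 21.5%.
Duty = $378,570.06 × 21.5% = $81,392.56.
Line 3 (68.78, Lorovia, 1,040 units, $257,909.60):
Base rate for 68.78 is 19.5% + $1.42/unit.
Origin Lorovia qualifies under the Peleth–Lorovia agreement and 68.78 is covered: preferential rate 15.5% applies instead.
The additional-duty order on 68.78 targets Narar, not Lorovia; it does not apply.
Duty = $257,909.60 × 15.5% = $39,975.99.
Line 4 (31.77, Lorovia, 1,975 units, $492,110.75):
Code 31.77 is under a tariff-rate quota (threshold 3,577 units). Quantity 1,975 units is within the quota, so the in-quota rate 8.5% applies to the full value.
Duty = $492,110.75 × 8.5% = $41,829.41.
Total = $23,593.44 + $81,392.56 + $39,975.99 + $41,829.41 = $186,791.40.

$186,791.40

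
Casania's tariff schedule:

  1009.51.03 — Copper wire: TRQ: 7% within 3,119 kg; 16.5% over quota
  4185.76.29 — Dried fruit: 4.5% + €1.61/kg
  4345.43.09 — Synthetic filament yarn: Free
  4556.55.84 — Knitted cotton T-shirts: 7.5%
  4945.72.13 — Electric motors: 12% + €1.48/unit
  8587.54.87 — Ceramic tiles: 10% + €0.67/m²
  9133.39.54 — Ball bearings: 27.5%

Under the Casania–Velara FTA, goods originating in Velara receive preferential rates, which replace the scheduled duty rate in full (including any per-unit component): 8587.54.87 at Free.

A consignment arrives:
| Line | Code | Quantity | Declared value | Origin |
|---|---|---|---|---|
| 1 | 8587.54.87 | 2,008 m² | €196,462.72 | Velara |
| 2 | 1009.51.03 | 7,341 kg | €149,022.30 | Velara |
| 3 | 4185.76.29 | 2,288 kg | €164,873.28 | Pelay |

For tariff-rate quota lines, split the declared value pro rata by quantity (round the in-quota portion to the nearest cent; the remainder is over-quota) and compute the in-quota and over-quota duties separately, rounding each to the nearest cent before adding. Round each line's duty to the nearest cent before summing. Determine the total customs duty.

Line 1 (8587.54.87, Velara, 2,008 m², €196,462.72):
Base rate for 8587.54.87 is 10% + €0.67/m².
Origin Velara qualifies under the Casania–Velara agreement and 8587.54.87 is covered: preferential rate Free applies instead.
Duty = €196,462.72 × 0% = €0.00.
Line 2 (1009.51.03, Velara, 7,341 kg, €149,022.30):
Code 1009.51.03 is under a tariff-rate quota (threshold 3,119 kg). In-quota: 3,119 kg at 7%; over-quota: 4,222 kg at 16.5%.
Pro-rata value split: in-quota = €149,022.30 × 3,119/7,341 = €63,315.70; over-quota = €149,022.30 − €63,315.70 = €85,706.60.
In-quota duty = €63,315.70 × 7% = €4,432.10. Over-quota duty = €85,706.60 × 16.5% = €14,141.59.
Line duty = €4,432.10 + €14,141.59 = €18,573.69.
Line 3 (4185.76.29, Pelay, 2,288 kg, €164,873.28):
Base rate for 4185.76.29 is 4.5% + €1.61/kg.
Duty = €164,873.28 × 4.5% + 2,288 × €1.61 = €11,102.98.
Total = €0.00 + €18,573.69 + €11,102.98 = €29,676.67.

€29,676.67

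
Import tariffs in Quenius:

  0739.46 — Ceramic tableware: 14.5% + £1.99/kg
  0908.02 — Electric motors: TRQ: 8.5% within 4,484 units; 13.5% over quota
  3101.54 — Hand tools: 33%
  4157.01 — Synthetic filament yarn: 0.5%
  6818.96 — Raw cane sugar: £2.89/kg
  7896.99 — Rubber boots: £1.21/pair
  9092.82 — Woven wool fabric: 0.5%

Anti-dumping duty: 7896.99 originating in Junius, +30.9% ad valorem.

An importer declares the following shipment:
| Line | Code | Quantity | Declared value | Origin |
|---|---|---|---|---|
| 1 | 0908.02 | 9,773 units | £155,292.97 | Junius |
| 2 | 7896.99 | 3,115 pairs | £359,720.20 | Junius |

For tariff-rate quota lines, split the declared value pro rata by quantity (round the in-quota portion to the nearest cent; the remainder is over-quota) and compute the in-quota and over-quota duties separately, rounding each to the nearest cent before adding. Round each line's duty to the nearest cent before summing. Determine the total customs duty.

Line 1 (0908.02, Junius, 9,773 units, £155,292.97):
Code 0908.02 is under a tariff-rate quota (threshold 4,484 units). In-quota: 4,484 units at 8.5%; over-quota: 5,289 units at 13.5%.
Pro-rata value split: in-quota = £155,292.97 × 4,484/9,773 = £71,250.76; over-quota = £155,292.97 − £71,250.76 = £84,042.21.
In-quota duty = £71,250.76 × 8.5% = £6,056.31. Over-quota duty = £84,042.21 × 13.5% = £11,345.70.
Line duty = £6,056.31 + £11,345.70 = £17,402.01.
Line 2 (7896.99, Junius, 3,115 pairs, £359,720.20):
Base rate for 7896.99 is £1.21/pair.
Additional duty on 7896.99 from Junius: +30.9% ad valorem. Applied ad valorem rate = 30.9%.
Duty = £359,720.20 × 30.9% + 3,115 × £1.21 = £114,922.69.
Total = £17,402.01 + £114,922.69 = £132,324.70.

£132,324.70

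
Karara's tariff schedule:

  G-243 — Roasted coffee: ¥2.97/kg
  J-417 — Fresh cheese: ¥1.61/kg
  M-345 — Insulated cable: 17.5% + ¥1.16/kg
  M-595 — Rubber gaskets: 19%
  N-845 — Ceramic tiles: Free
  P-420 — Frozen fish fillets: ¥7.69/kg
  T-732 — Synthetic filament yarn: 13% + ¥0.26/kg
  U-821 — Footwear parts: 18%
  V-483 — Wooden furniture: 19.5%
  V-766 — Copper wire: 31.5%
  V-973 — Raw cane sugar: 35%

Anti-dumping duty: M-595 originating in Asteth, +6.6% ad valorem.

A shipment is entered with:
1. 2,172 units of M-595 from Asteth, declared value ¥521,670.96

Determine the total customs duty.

Line 1 (M-595, Asteth, 2,172 units, ¥521,670.96):
Base rate for M-595 is 19%.
Additional duty on M-595 from Asteth: +6.6%. Applied ad valorem rate: 19% + 6.6% = 25.6%.
Duty = ¥521,670.96 × 25.6% = ¥133,547.77.

¥133,547.77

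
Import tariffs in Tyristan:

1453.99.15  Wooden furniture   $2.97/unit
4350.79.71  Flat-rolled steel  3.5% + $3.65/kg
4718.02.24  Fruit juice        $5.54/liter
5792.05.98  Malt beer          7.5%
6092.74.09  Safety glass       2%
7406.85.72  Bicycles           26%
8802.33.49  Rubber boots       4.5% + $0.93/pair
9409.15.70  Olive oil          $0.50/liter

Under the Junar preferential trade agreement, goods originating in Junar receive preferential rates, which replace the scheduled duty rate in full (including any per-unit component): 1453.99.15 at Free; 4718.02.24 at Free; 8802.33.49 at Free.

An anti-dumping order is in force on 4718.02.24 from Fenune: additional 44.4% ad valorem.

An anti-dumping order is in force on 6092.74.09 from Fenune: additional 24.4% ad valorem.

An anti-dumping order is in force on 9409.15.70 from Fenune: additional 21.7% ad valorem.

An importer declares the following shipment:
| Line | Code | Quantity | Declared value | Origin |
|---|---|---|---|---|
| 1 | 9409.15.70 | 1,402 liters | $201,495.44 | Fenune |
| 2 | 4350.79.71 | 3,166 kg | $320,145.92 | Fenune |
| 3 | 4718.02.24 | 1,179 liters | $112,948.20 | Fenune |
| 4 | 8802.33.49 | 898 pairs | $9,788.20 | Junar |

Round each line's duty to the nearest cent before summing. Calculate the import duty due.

$123,867.18

Line 1 (9409.15.70, Fenune, 1,402 liters, $201,495.44):
Base rate for 9409.15.70 is $0.50/liter.
Additional duty on 9409.15.70 from Fenune: +21.7% ad valorem. Applied ad valorem rate = 21.7%.
Duty = $201,495.44 × 21.7% + 1,402 × $0.50 = $44,425.51.
Line 2 (4350.79.71, Fenune, 3,166 kg, $320,145.92):
Base rate for 4350.79.71 is 3.5% + $3.65/kg.
Duty = $320,145.92 × 3.5% + 3,166 × $3.65 = $22,761.01.
Line 3 (4718.02.24, Fenune, 1,179 liters, $112,948.20):
Base rate for 4718.02.24 is $5.54/liter.
4718.02.24 has an FTA preferential rate, but origin Fenune is not Junar; base rate stands.
Additional duty on 4718.02.24 from Fenune: +44.4% ad valorem. Applied ad valorem rate = 44.4%.
Duty = $112,948.20 × 44.4% + 1,179 × $5.54 = $56,680.66.
Line 4 (8802.33.49, Junar, 898 pairs, $9,788.20):
Base rate for 8802.33.49 is 4.5% + $0.93/pair.
Origin Junar qualifies under the Tyristan–Junar agreement and 8802.33.49 is covered: preferential rate Free applies instead.
Duty = $9,788.20 × 0% = $0.00.
Total = $44,425.51 + $22,761.01 + $56,680.66 + $0.00 = $123,867.18.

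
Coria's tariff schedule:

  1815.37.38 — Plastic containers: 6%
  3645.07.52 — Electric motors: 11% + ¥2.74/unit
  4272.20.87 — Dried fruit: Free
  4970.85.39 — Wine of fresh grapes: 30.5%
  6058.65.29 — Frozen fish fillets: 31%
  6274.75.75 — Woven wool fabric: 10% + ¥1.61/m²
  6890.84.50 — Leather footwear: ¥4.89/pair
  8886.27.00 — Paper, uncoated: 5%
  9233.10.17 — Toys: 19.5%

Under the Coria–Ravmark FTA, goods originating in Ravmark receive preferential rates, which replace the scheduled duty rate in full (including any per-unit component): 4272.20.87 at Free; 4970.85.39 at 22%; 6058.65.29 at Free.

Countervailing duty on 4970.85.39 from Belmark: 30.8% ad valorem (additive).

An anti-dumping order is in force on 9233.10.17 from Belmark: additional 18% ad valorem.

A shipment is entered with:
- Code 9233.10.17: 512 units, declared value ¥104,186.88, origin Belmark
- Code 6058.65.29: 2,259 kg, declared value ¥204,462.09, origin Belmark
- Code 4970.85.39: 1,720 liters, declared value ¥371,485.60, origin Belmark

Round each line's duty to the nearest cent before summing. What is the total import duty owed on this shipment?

¥330,174.00

Line 1 (9233.10.17, Belmark, 512 units, ¥104,186.88):
Base rate for 9233.10.17 is 19.5%.
Additional duty on 9233.10.17 from Belmark: +18%. Applied ad valorem rate: 19.5% + 18% = 37.5%.
Duty = ¥104,186.88 × 37.5% = ¥39,070.08.
Line 2 (6058.65.29, Belmark, 2,259 kg, ¥204,462.09):
Base rate for 6058.65.29 is 31%.
6058.65.29 has an FTA preferential rate, but origin Belmark is not Ravmark; base rate stands.
Duty = ¥204,462.09 × 31% = ¥63,383.25.
Line 3 (4970.85.39, Belmark, 1,720 liters, ¥371,485.60):
Base rate for 4970.85.39 is 30.5%.
4970.85.39 has an FTA preferential rate, but origin Belmark is not Ravmark; base rate stands.
Additional duty on 4970.85.39 from Belmark: +30.8%. Applied ad valorem rate: 30.5% + 30.8% = 61.3%.
Duty = ¥371,485.60 × 61.3% = ¥227,720.67.
Total = ¥39,070.08 + ¥63,383.25 + ¥227,720.67 = ¥330,174.00.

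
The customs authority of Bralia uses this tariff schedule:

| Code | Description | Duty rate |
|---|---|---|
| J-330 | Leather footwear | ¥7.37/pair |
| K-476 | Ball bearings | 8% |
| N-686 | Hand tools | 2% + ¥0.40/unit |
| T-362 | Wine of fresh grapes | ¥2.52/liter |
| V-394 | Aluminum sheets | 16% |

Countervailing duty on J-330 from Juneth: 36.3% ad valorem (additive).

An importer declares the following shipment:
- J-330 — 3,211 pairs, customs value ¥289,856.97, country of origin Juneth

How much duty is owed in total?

Line 1 (J-330, Juneth, 3,211 pairs, ¥289,856.97):
Base rate for J-330 is ¥7.37/pair.
Additional duty on J-330 from Juneth: +36.3% ad valorem. Applied ad valorem rate = 36.3%.
Duty = ¥289,856.97 × 36.3% + 3,211 × ¥7.37 = ¥128,883.15.

¥128,883.15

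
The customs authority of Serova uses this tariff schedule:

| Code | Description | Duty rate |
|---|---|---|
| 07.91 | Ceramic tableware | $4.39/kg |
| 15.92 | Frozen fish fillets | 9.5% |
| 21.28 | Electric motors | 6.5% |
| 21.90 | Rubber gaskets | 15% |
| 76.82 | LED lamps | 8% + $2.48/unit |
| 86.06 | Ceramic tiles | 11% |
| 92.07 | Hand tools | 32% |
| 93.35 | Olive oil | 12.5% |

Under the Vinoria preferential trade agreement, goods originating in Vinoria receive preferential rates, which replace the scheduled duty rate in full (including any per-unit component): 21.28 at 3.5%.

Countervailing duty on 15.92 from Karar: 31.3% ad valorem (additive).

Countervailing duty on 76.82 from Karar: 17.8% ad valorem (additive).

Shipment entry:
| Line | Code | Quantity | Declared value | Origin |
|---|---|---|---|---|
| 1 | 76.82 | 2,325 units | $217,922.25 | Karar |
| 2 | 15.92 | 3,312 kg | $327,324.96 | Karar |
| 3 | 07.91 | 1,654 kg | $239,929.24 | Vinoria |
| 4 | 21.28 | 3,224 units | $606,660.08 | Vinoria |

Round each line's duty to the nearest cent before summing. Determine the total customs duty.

$224,032.68

Line 1 (76.82, Karar, 2,325 units, $217,922.25):
Base rate for 76.82 is 8% + $2.48/unit.
Additional duty on 76.82 from Karar: +17.8%. Applied ad valorem rate: 8% + 17.8% = 25.8%.
Duty = $217,922.25 × 25.8% + 2,325 × $2.48 = $61,989.94.
Line 2 (15.92, Karar, 3,312 kg, $327,324.96):
Base rate for 15.92 is 9.5%.
Additional duty on 15.92 from Karar: +31.3%. Applied ad valorem rate: 9.5% + 31.3% = 40.8%.
Duty = $327,324.96 × 40.8% = $133,548.58.
Line 3 (07.91, Vinoria, 1,654 kg, $239,929.24):
Base rate for 07.91 is $4.39/kg.
Origin Vinoria is the FTA partner but 07.91 is not on the preference list; base rate stands.
Duty = 1,654 × $4.39 = $7,261.06.
Line 4 (21.28, Vinoria, 3,224 units, $606,660.08):
Base rate for 21.28 is 6.5%.
Origin Vinoria qualifies under the Serova–Vinoria agreement and 21.28 is covered: preferential rate 3.5% applies instead.
Duty = $606,660.08 × 3.5% = $21,233.10.
Total = $61,989.94 + $133,548.58 + $7,261.06 + $21,233.10 = $224,032.68.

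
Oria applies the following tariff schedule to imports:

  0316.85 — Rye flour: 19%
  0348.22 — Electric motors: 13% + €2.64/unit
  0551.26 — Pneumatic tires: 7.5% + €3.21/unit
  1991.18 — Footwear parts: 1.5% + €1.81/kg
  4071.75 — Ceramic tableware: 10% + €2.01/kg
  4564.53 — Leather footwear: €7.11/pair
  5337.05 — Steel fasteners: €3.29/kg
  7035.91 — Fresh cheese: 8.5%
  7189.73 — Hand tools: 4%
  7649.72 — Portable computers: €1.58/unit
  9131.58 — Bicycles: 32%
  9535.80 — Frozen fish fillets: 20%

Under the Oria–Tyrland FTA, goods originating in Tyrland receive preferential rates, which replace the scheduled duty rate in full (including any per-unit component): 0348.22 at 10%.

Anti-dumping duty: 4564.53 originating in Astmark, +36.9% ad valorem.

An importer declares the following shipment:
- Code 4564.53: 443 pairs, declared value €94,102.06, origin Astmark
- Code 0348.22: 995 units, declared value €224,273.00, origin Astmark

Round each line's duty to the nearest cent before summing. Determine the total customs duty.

Line 1 (4564.53, Astmark, 443 pairs, €94,102.06):
Base rate for 4564.53 is €7.11/pair.
Additional duty on 4564.53 from Astmark: +36.9% ad valorem. Applied ad valorem rate = 36.9%.
Duty = €94,102.06 × 36.9% + 443 × €7.11 = €37,873.39.
Line 2 (0348.22, Astmark, 995 units, €224,273.00):
Base rate for 0348.22 is 13% + €2.64/unit.
0348.22 has an FTA preferential rate, but origin Astmark is not Tyrland; base rate stands.
Duty = €224,273.00 × 13% + 995 × €2.64 = €31,782.29.
Total = €37,873.39 + €31,782.29 = €69,655.68.

€69,655.68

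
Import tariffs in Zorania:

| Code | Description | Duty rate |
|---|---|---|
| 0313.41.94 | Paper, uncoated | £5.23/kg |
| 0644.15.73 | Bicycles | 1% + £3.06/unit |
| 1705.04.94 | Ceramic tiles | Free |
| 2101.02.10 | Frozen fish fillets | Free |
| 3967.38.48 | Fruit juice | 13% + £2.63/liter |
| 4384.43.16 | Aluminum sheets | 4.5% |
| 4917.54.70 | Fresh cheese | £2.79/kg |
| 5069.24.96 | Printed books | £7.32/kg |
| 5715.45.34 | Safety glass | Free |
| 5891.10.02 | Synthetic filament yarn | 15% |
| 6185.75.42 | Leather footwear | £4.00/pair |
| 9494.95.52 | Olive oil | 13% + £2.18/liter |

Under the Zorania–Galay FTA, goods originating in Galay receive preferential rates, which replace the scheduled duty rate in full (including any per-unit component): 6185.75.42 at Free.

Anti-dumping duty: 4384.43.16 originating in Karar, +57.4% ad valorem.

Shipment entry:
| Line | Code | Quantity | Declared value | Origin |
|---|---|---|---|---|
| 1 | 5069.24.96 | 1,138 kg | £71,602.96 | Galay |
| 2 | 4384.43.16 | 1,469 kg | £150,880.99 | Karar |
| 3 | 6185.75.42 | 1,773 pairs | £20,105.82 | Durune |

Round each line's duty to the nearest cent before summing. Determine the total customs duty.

£108,817.49

Line 1 (5069.24.96, Galay, 1,138 kg, £71,602.96):
Base rate for 5069.24.96 is £7.32/kg.
Origin Galay is the FTA partner but 5069.24.96 is not on the preference list; base rate stands.
Duty = 1,138 × £7.32 = £8,330.16.
Line 2 (4384.43.16, Karar, 1,469 kg, £150,880.99):
Base rate for 4384.43.16 is 4.5%.
Additional duty on 4384.43.16 from Karar: +57.4%. Applied ad valorem rate: 4.5% + 57.4% = 61.9%.
Duty = £150,880.99 × 61.9% = £93,395.33.
Line 3 (6185.75.42, Durune, 1,773 pairs, £20,105.82):
Base rate for 6185.75.42 is £4.00/pair.
6185.75.42 has an FTA preferential rate, but origin Durune is not Galay; base rate stands.
Duty = 1,773 × £4.00 = £7,092.00.
Total = £8,330.16 + £93,395.33 + £7,092.00 = £108,817.49.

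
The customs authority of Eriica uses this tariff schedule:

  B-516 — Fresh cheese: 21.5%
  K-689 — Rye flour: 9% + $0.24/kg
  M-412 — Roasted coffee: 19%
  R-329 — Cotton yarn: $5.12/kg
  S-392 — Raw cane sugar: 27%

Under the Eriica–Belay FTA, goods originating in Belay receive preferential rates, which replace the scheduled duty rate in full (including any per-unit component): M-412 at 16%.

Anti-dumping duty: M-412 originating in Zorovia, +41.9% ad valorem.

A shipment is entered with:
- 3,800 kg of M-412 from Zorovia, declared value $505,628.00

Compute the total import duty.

Line 1 (M-412, Zorovia, 3,800 kg, $505,628.00):
Base rate for M-412 is 19%.
M-412 has an FTA preferential rate, but origin Zorovia is not Belay; base rate stands.
Additional duty on M-412 from Zorovia: +41.9%. Applied ad valorem rate: 19% + 41.9% = 60.9%.
Duty = $505,628.00 × 60.9% = $307,927.45.

$307,927.45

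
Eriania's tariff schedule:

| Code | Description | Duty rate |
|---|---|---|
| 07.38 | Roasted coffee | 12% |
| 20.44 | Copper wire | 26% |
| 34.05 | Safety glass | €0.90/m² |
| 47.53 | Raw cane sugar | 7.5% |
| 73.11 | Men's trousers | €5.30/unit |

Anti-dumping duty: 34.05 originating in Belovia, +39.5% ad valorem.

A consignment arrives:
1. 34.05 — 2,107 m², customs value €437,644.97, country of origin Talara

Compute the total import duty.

Line 1 (34.05, Talara, 2,107 m², €437,644.97):
Base rate for 34.05 is €0.90/m².
The additional-duty order on 34.05 targets Belovia, not Talara; it does not apply.
Duty = 2,107 × €0.90 = €1,896.30.

€1,896.30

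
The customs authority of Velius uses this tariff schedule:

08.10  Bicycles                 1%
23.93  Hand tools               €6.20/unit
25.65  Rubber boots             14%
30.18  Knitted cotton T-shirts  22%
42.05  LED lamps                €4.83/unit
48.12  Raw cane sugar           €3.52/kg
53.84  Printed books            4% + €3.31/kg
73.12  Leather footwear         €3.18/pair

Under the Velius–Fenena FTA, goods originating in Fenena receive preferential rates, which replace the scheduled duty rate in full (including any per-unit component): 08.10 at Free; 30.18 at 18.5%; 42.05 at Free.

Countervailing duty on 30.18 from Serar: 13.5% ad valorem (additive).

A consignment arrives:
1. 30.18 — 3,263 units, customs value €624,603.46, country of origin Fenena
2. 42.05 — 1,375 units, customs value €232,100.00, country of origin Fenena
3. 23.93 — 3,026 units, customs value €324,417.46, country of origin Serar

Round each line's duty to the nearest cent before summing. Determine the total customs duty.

€134,312.84

Line 1 (30.18, Fenena, 3,263 units, €624,603.46):
Base rate for 30.18 is 22%.
Origin Fenena qualifies under the Velius–Fenena agreement and 30.18 is covered: preferential rate 18.5% applies instead.
The additional-duty order on 30.18 targets Serar, not Fenena; it does not apply.
Duty = €624,603.46 × 18.5% = €115,551.64.
Line 2 (42.05, Fenena, 1,375 units, €232,100.00):
Base rate for 42.05 is €4.83/unit.
Origin Fenena qualifies under the Velius–Fenena agreement and 42.05 is covered: preferential rate Free applies instead.
Duty = €232,100.00 × 0% = €0.00.
Line 3 (23.93, Serar, 3,026 units, €324,417.46):
Base rate for 23.93 is €6.20/unit.
Duty = 3,026 × €6.20 = €18,761.20.
Total = €115,551.64 + €0.00 + €18,761.20 = €134,312.84.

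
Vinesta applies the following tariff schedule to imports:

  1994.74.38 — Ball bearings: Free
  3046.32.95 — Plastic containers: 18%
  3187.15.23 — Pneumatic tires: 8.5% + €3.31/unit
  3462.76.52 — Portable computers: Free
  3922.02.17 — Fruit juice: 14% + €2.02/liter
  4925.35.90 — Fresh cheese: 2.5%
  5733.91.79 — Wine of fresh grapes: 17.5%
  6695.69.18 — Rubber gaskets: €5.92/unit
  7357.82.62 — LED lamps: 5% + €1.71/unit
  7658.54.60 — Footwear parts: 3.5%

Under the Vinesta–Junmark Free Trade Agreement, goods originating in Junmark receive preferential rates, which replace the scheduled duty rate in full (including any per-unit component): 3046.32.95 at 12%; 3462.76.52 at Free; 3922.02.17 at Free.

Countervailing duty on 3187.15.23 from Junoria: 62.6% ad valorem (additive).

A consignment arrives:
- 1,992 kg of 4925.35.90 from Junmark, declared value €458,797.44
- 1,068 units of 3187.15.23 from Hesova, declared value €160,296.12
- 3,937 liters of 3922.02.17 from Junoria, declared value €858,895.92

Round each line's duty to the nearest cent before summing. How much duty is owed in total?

€156,828.36

Line 1 (4925.35.90, Junmark, 1,992 kg, €458,797.44):
Base rate for 4925.35.90 is 2.5%.
Origin Junmark is the FTA partner but 4925.35.90 is not on the preference list; base rate stands.
Duty = €458,797.44 × 2.5% = €11,469.94.
Line 2 (3187.15.23, Hesova, 1,068 units, €160,296.12):
Base rate for 3187.15.23 is 8.5% + €3.31/unit.
The additional-duty order on 3187.15.23 targets Junoria, not Hesova; it does not apply.
Duty = €160,296.12 × 8.5% + 1,068 × €3.31 = €17,160.25.
Line 3 (3922.02.17, Junoria, 3,937 liters, €858,895.92):
Base rate for 3922.02.17 is 14% + €2.02/liter.
3922.02.17 has an FTA preferential rate, but origin Junoria is not Junmark; base rate stands.
Duty = €858,895.92 × 14% + 3,937 × €2.02 = €128,198.17.
Total = €11,469.94 + €17,160.25 + €128,198.17 = €156,828.36.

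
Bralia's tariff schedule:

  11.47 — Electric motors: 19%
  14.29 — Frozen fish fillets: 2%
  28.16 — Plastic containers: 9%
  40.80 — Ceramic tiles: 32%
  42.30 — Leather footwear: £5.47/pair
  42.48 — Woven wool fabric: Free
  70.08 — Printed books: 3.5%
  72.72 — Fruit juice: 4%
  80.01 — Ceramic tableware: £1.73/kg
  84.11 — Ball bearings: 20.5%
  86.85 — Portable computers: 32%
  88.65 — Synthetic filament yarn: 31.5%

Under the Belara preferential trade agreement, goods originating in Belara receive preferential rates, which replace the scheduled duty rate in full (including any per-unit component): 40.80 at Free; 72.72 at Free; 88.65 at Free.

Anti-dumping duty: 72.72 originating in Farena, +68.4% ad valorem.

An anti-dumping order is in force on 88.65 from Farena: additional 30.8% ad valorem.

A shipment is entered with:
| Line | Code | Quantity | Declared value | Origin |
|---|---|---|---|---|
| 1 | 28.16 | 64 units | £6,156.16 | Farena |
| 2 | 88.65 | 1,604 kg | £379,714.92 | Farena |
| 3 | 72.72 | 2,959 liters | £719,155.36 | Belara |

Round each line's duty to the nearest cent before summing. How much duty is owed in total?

Line 1 (28.16, Farena, 64 units, £6,156.16):
Base rate for 28.16 is 9%.
Duty = £6,156.16 × 9% = £554.05.
Line 2 (88.65, Farena, 1,604 kg, £379,714.92):
Base rate for 88.65 is 31.5%.
88.65 has an FTA preferential rate, but origin Farena is not Belara; base rate stands.
Additional duty on 88.65 from Farena: +30.8%. Applied ad valorem rate: 31.5% + 30.8% = 62.3%.
Duty = £379,714.92 × 62.3% = £236,562.40.
Line 3 (72.72, Belara, 2,959 liters, £719,155.36):
Base rate for 72.72 is 4%.
Origin Belara qualifies under the Bralia–Belara agreement and 72.72 is covered: preferential rate Free applies instead.
The additional-duty order on 72.72 targets Farena, not Belara; it does not apply.
Duty = £719,155.36 × 0% = £0.00.
Total = £554.05 + £236,562.40 + £0.00 = £237,116.45.

£237,116.45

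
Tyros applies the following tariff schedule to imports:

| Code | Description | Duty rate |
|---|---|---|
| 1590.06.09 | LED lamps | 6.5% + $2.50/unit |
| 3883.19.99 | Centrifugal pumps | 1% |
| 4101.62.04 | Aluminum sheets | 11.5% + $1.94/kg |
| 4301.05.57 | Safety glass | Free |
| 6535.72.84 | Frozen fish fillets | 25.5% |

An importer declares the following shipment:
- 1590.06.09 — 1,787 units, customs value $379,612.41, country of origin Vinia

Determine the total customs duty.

Line 1 (1590.06.09, Vinia, 1,787 units, $379,612.41):
Base rate for 1590.06.09 is 6.5% + $2.50/unit.
Duty = $379,612.41 × 6.5% + 1,787 × $2.50 = $29,142.31.

$29,142.31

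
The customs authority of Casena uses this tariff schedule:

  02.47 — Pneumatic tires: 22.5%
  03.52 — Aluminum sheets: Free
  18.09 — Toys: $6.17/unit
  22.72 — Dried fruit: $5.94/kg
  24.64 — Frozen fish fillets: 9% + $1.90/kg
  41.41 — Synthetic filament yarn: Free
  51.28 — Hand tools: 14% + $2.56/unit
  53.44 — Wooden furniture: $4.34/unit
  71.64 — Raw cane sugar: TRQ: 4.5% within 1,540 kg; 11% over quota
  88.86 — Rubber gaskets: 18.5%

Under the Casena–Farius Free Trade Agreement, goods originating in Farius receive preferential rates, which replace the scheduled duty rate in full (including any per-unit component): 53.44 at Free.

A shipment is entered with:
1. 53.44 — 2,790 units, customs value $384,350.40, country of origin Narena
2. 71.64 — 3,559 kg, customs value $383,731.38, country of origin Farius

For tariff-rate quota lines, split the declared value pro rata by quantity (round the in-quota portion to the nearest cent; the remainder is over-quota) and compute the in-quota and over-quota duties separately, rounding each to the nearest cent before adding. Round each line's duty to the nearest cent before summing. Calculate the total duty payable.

$43,526.27

Line 1 (53.44, Narena, 2,790 units, $384,350.40):
Base rate for 53.44 is $4.34/unit.
53.44 has an FTA preferential rate, but origin Narena is not Farius; base rate stands.
Duty = 2,790 × $4.34 = $12,108.60.
Line 2 (71.64, Farius, 3,559 kg, $383,731.38):
Code 71.64 is under a tariff-rate quota (threshold 1,540 kg). In-quota: 1,540 kg at 4.5%; over-quota: 2,019 kg at 11%.
Pro-rata value split: in-quota = $383,731.38 × 1,540/3,559 = $166,042.80; over-quota = $383,731.38 − $166,042.80 = $217,688.58.
In-quota duty = $166,042.80 × 4.5% = $7,471.93. Over-quota duty = $217,688.58 × 11% = $23,945.74.
Line duty = $7,471.93 + $23,945.74 = $31,417.67.
Total = $12,108.60 + $31,417.67 = $43,526.27.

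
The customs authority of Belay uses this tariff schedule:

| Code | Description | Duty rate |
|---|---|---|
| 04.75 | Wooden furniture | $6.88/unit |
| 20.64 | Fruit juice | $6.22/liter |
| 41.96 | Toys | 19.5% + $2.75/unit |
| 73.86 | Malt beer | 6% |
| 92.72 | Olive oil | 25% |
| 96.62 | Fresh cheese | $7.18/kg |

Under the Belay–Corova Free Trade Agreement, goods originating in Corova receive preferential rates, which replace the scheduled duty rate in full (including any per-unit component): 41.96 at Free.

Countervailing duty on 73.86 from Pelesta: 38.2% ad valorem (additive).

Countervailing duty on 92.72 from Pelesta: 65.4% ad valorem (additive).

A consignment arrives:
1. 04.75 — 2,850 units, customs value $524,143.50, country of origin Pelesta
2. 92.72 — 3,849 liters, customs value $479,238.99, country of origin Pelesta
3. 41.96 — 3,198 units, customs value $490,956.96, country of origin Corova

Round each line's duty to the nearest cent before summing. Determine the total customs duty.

$452,840.05

Line 1 (04.75, Pelesta, 2,850 units, $524,143.50):
Base rate for 04.75 is $6.88/unit.
Duty = 2,850 × $6.88 = $19,608.00.
Line 2 (92.72, Pelesta, 3,849 liters, $479,238.99):
Base rate for 92.72 is 25%.
Additional duty on 92.72 from Pelesta: +65.4%. Applied ad valorem rate: 25% + 65.4% = 90.4%.
Duty = $479,238.99 × 90.4% = $433,232.05.
Line 3 (41.96, Corova, 3,198 units, $490,956.96):
Base rate for 41.96 is 19.5% + $2.75/unit.
Origin Corova qualifies under the Belay–Corova agreement and 41.96 is covered: preferential rate Free applies instead.
Duty = $490,956.96 × 0% = $0.00.
Total = $19,608.00 + $433,232.05 + $0.00 = $452,840.05.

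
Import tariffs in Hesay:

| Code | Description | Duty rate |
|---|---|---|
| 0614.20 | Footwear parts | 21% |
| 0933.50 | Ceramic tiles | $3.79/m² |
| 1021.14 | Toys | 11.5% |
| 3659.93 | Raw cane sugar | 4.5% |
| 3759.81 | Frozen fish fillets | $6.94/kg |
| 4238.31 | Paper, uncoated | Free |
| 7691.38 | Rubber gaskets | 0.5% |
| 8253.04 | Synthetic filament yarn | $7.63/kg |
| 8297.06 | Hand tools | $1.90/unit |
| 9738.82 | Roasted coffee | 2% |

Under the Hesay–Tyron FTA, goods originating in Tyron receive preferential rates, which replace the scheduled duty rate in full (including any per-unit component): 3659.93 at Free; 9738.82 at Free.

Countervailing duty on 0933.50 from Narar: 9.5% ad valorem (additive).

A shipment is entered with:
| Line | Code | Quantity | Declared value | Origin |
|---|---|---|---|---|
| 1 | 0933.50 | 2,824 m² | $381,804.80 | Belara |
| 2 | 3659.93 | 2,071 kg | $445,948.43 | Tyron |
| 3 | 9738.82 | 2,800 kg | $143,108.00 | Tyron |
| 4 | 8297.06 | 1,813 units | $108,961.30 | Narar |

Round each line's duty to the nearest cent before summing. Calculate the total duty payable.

$14,147.66

Line 1 (0933.50, Belara, 2,824 m², $381,804.80):
Base rate for 0933.50 is $3.79/m².
The additional-duty order on 0933.50 targets Narar, not Belara; it does not apply.
Duty = 2,824 × $3.79 = $10,702.96.
Line 2 (3659.93, Tyron, 2,071 kg, $445,948.43):
Base rate for 3659.93 is 4.5%.
Origin Tyron qualifies under the Hesay–Tyron agreement and 3659.93 is covered: preferential rate Free applies instead.
Duty = $445,948.43 × 0% = $0.00.
Line 3 (9738.82, Tyron, 2,800 kg, $143,108.00):
Base rate for 9738.82 is 2%.
Origin Tyron qualifies under the Hesay–Tyron agreement and 9738.82 is covered: preferential rate Free applies instead.
Duty = $143,108.00 × 0% = $0.00.
Line 4 (8297.06, Narar, 1,813 units, $108,961.30):
Base rate for 8297.06 is $1.90/unit.
Duty = 1,813 × $1.90 = $3,444.70.
Total = $10,702.96 + $0.00 + $0.00 + $3,444.70 = $14,147.66.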